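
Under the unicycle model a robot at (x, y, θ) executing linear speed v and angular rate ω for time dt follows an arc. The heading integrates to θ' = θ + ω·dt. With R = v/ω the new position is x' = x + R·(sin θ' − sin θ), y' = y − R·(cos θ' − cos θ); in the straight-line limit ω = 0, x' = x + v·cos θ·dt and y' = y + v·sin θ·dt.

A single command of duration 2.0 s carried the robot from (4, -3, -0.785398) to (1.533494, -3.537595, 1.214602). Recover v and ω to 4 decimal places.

v = -1.5000, ω = 1.0000

Δθ = 1.214602 − -0.785398 = 2.000000
ω = Δθ/dt = 2.000000/2.0 = 1.0000
R = Δx/(sin θ' − sin θ) = -1.5000
v = R·ω = -1.5000·1.0000 = -1.5000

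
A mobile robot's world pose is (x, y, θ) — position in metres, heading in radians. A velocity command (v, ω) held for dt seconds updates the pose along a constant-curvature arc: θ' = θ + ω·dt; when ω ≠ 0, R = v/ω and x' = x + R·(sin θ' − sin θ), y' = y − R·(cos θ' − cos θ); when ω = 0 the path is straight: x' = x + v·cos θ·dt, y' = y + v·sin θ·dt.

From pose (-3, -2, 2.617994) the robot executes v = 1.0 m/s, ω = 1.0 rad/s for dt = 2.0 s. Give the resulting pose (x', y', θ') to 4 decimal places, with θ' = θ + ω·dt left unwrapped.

(-4.4955, -2.7718, 4.6180)

θ' = 2.6180 + 1.0·2.0 = 4.6180
R = v/ω = 1.0/1.0 = 1.0000
x' = -3 + 1.0000·(sin 4.6180 − sin 2.6180) = -4.4955
y' = -2 − 1.0000·(cos 4.6180 − cos 2.6180) = -2.7718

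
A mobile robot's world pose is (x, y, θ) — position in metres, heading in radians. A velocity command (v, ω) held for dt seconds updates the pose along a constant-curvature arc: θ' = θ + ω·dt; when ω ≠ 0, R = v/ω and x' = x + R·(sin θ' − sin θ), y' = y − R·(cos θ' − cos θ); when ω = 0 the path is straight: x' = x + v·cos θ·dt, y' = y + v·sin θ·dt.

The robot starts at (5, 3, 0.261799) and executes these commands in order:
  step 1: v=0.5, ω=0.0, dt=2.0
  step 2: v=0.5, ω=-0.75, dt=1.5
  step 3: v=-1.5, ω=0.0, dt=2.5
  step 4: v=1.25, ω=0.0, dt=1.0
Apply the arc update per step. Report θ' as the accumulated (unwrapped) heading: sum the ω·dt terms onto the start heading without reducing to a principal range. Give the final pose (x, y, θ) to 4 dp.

step 1: θ'=0.2618 (straight) → pose (5.9659, 3.2588, 0.2618)
step 2: θ'=-0.8632 (R=-0.6667) → pose (6.6451, 3.0482, -0.8632)
step 3: θ'=-0.8632 (straight) → pose (4.2076, 5.8979, -0.8632)
step 4: θ'=-0.8632 (straight) → pose (5.0201, 4.9480, -0.8632)

(5.0201, 4.9480, -0.8632)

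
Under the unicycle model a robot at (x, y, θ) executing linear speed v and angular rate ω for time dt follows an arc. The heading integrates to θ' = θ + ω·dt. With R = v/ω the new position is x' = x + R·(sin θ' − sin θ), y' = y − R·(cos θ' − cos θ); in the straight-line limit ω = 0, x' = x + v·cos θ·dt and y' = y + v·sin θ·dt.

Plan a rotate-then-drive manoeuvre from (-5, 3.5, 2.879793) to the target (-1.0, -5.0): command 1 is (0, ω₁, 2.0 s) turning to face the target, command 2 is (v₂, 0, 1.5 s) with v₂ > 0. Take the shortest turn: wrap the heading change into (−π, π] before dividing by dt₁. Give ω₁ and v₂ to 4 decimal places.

ω₁ = 1.1362, v₂ = 6.2628

heading to target = atan2(-5−3.5, -1−-5) = -1.1310
Δθ = wrap(-1.1310 − 2.8798) = 2.2724; ω₁ = Δθ/dt₁ = 1.1362
distance = √((-1−-5)² + (-5−3.5)²) = 9.3941; v₂ = distance/dt₂ = 6.2628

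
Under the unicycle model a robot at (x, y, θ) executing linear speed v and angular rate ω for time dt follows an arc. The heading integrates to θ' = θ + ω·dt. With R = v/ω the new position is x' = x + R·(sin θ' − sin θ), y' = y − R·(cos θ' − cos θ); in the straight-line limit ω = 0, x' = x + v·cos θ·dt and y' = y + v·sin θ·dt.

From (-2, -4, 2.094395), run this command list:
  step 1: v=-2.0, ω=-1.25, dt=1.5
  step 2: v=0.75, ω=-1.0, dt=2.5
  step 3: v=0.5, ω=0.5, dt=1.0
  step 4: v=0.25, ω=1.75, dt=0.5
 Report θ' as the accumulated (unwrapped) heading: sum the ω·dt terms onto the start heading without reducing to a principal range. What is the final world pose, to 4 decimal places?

(-2.4976, -8.1438, -0.9056)

step 1: θ'=0.2194 (R=1.6000) → pose (-3.0374, -6.3616, 0.2194)
step 2: θ'=-2.2806 (R=-0.7500) → pose (-2.3053, -7.5824, -2.2806)
step 3: θ'=-1.7806 (R=1.0000) → pose (-2.5249, -8.0259, -1.7806)
step 4: θ'=-0.9056 (R=0.1429) → pose (-2.4976, -8.1438, -0.9056)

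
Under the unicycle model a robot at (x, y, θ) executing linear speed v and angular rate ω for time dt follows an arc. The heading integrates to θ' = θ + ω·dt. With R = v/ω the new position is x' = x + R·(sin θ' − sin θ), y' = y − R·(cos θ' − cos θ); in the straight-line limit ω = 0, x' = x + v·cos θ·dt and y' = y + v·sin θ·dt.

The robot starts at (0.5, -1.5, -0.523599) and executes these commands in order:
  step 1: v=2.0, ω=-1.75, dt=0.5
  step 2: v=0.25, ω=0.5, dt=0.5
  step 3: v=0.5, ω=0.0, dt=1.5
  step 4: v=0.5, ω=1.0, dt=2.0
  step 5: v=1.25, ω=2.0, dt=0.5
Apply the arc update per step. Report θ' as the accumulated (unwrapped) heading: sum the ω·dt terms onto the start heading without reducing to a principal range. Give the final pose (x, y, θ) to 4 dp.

step 1: θ'=-1.3986 (R=-1.1429) → pose (1.0545, -2.2939, -1.3986)
step 2: θ'=-1.1486 (R=0.5000) → pose (1.0910, -2.4131, -1.1486)
step 3: θ'=-1.1486 (straight) → pose (1.3984, -3.0973, -1.1486)
step 4: θ'=0.8514 (R=0.5000) → pose (2.2306, -3.2219, 0.8514)
step 5: θ'=1.8514 (R=0.6250) → pose (2.3610, -2.6369, 1.8514)

(2.3610, -2.6369, 1.8514)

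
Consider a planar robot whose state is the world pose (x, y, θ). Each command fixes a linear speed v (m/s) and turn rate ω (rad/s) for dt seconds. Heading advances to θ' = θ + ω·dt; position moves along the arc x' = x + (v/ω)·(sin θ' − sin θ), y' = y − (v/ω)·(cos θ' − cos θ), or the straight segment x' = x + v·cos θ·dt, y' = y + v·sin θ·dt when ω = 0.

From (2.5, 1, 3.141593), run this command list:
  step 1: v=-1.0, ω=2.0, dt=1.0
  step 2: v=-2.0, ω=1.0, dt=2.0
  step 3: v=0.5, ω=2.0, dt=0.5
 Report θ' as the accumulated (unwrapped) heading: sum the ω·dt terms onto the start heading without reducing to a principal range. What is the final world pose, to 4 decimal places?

(-0.3270, 2.4174, 8.1416)

step 1: θ'=5.1416 (R=-0.5000) → pose (2.9546, 1.7081, 5.1416)
step 2: θ'=7.1416 (R=-2.0000) → pose (-0.3776, 2.1831, 7.1416)
step 3: θ'=8.1416 (R=0.2500) → pose (-0.3270, 2.4174, 8.1416)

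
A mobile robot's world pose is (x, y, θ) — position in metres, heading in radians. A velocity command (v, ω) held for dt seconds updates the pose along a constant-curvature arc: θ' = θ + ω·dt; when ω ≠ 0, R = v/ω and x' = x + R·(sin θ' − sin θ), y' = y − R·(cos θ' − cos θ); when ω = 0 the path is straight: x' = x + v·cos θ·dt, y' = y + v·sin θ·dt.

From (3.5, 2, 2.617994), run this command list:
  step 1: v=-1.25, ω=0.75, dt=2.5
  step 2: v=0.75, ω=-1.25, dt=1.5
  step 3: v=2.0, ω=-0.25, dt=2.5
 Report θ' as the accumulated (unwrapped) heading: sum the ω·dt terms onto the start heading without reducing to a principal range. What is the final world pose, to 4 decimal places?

step 1: θ'=4.4930 (R=-1.6667) → pose (5.9600, 3.0806, 4.4930)
step 2: θ'=2.6180 (R=-0.6000) → pose (5.0744, 2.6916, 2.6180)
step 3: θ'=1.9930 (R=-8.0000) → pose (1.7769, 6.3417, 1.9930)

(1.7769, 6.3417, 1.9930)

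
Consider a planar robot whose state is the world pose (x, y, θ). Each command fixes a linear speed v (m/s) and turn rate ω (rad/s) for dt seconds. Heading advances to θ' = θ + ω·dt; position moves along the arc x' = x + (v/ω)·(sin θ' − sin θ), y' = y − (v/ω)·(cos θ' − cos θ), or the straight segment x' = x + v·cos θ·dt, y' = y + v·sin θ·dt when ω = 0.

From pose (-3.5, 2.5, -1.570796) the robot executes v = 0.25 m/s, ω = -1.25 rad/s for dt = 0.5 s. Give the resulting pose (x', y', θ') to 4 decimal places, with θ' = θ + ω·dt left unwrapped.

(-3.5378, 2.3830, -2.1958)

θ' = -1.5708 + -1.25·0.5 = -2.1958
R = v/ω = 0.25/-1.25 = -0.2000
x' = -3.5 + -0.2000·(sin -2.1958 − sin -1.5708) = -3.5378
y' = 2.5 − -0.2000·(cos -2.1958 − cos -1.5708) = 2.3830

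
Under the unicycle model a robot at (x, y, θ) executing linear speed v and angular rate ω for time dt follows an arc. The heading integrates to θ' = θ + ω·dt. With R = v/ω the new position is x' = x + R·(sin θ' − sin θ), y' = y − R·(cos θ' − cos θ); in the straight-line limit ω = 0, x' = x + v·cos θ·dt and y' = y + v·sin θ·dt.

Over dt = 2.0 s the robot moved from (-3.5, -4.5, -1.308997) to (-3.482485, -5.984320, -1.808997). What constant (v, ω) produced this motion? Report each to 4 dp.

v = 0.7500, ω = -0.2500

Δθ = -1.808997 − -1.308997 = -0.500000
ω = Δθ/dt = -0.500000/2.0 = -0.2500
R = −Δy/(cos θ' − cos θ) = -3.0000
v = R·ω = -3.0000·-0.2500 = 0.7500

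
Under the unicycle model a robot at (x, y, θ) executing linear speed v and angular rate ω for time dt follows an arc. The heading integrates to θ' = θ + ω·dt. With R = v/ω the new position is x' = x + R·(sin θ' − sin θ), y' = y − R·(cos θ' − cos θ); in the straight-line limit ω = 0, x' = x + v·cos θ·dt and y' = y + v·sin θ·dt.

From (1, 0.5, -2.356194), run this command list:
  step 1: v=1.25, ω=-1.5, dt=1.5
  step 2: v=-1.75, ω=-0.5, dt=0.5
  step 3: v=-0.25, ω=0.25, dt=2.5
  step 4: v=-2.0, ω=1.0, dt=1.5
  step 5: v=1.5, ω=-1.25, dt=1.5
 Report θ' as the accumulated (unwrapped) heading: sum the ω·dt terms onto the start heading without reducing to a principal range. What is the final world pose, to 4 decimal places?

step 1: θ'=-4.6062 (R=-0.8333) → pose (-0.4179, 1.0009, -4.6062)
step 2: θ'=-4.8562 (R=3.5000) → pose (-0.4343, 0.1284, -4.8562)
step 3: θ'=-4.2312 (R=-1.0000) → pose (-0.3311, -0.4778, -4.2312)
step 4: θ'=-2.7312 (R=-2.0000) → pose (2.2398, -1.3860, -2.7312)
step 5: θ'=-4.6062 (R=-1.2000) → pose (0.5678, -0.4129, -4.6062)

(0.5678, -0.4129, -4.6062)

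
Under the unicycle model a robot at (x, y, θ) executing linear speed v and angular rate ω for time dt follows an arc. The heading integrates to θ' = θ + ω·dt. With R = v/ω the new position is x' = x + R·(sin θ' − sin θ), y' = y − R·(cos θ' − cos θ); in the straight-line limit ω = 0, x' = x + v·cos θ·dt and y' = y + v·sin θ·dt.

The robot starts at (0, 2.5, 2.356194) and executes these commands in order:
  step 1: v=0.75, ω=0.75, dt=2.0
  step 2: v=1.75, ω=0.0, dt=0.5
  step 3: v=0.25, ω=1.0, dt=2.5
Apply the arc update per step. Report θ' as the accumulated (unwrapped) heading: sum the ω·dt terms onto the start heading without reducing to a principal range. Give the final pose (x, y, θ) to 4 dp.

(-1.8413, 1.5367, 6.3562)

step 1: θ'=3.8562 (R=1.0000) → pose (-1.3624, 2.5482, 3.8562)
step 2: θ'=3.8562 (straight) → pose (-2.0234, 1.9748, 3.8562)
step 3: θ'=6.3562 (R=0.2500) → pose (-1.8413, 1.5367, 6.3562)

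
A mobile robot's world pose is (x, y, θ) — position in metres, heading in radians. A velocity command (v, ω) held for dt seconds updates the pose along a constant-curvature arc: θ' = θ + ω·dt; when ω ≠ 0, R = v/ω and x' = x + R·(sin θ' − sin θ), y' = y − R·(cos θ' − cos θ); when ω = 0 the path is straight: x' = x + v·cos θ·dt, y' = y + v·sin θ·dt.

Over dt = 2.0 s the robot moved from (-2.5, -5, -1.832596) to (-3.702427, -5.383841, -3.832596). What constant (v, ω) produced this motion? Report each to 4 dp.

Δθ = -3.832596 − -1.832596 = -2.000000
ω = Δθ/dt = -2.000000/2.0 = -1.0000
R = Δx/(sin θ' − sin θ) = -0.7500
v = R·ω = -0.7500·-1.0000 = 0.7500

v = 0.7500, ω = -1.0000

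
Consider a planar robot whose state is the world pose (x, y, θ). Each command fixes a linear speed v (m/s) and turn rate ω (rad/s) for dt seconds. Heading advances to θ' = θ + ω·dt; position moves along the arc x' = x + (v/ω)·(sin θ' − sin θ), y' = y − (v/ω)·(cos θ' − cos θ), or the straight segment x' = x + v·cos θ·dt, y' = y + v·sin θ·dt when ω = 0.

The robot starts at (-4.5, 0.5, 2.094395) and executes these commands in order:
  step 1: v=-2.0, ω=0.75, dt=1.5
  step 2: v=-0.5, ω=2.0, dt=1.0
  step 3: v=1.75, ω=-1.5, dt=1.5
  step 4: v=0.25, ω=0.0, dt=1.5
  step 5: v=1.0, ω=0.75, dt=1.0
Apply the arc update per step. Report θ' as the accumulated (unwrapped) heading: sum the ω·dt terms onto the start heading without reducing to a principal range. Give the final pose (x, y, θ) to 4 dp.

step 1: θ'=3.2194 (R=-2.6667) → pose (-1.9833, -0.8253, 3.2194)
step 2: θ'=5.2194 (R=-0.2500) → pose (-1.7842, -0.4546, 5.2194)
step 3: θ'=2.9694 (R=-1.1667) → pose (-3.0040, -2.1705, 2.9694)
step 4: θ'=2.9694 (straight) → pose (-3.3735, -2.1063, 2.9694)
step 5: θ'=3.7194 (R=1.3333) → pose (-4.3302, -2.3030, 3.7194)

(-4.3302, -2.3030, 3.7194)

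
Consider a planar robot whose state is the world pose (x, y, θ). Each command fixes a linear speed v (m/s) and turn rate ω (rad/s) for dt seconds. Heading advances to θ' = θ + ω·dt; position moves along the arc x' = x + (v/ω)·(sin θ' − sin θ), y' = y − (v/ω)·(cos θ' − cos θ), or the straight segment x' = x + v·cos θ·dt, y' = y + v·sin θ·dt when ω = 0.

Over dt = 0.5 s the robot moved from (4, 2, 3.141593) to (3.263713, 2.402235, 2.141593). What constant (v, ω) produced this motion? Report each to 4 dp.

Δθ = 2.141593 − 3.141593 = -1.000000
ω = Δθ/dt = -1.000000/0.5 = -2.0000
R = Δx/(sin θ' − sin θ) = -0.8750
v = R·ω = -0.8750·-2.0000 = 1.7500

v = 1.7500, ω = -2.0000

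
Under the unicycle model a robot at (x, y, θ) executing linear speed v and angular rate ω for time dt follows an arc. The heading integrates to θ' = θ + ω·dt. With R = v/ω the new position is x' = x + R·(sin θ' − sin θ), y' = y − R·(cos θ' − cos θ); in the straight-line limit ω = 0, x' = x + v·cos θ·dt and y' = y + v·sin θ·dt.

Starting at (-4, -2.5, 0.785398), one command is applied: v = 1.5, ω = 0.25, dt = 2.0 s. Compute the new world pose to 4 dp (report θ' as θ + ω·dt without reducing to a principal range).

θ' = 0.7854 + 0.25·2.0 = 1.2854
R = v/ω = 1.5/0.25 = 6.0000
x' = -4 + 6.0000·(sin 1.2854 − sin 0.7854) = -2.4853
y' = -2.5 − 6.0000·(cos 1.2854 − cos 0.7854) = 0.0534

(-2.4853, 0.0534, 1.2854)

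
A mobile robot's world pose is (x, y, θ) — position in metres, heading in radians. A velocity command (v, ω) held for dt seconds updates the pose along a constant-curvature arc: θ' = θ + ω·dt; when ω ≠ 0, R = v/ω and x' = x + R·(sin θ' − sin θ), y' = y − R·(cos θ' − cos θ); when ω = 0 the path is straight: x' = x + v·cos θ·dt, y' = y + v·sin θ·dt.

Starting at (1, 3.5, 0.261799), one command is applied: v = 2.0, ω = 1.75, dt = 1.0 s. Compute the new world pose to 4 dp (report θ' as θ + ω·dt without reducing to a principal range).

(1.7377, 5.0917, 2.0118)

θ' = 0.2618 + 1.75·1.0 = 2.0118
R = v/ω = 2.0/1.75 = 1.1429
x' = 1 + 1.1429·(sin 2.0118 − sin 0.2618) = 1.7377
y' = 3.5 − 1.1429·(cos 2.0118 − cos 0.2618) = 5.0917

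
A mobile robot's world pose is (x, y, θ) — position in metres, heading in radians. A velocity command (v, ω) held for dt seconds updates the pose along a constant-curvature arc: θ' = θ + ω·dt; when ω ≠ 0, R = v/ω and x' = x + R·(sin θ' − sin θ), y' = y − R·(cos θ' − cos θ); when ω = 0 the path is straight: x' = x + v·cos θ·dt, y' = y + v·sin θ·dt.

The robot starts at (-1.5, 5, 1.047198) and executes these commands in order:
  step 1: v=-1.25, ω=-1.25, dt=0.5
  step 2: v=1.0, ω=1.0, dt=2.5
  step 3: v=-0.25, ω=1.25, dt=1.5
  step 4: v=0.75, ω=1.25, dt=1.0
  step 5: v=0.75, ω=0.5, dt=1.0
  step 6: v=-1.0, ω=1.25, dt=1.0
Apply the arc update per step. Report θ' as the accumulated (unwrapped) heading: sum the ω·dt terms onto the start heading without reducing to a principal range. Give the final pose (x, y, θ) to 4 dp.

(-1.2958, 5.4392, 7.7972)

step 1: θ'=0.4222 (R=1.0000) → pose (-1.9563, 4.5878, 0.4222)
step 2: θ'=2.9222 (R=1.0000) → pose (-2.1484, 6.4760, 2.9222)
step 3: θ'=4.7972 (R=-0.2000) → pose (-1.9056, 6.6882, 4.7972)
step 4: θ'=6.0472 (R=0.6000) → pose (-1.4480, 6.1556, 6.0472)
step 5: θ'=6.5472 (R=1.5000) → pose (-0.7059, 6.1660, 6.5472)
step 6: θ'=7.7972 (R=-0.8000) → pose (-1.2958, 5.4392, 7.7972)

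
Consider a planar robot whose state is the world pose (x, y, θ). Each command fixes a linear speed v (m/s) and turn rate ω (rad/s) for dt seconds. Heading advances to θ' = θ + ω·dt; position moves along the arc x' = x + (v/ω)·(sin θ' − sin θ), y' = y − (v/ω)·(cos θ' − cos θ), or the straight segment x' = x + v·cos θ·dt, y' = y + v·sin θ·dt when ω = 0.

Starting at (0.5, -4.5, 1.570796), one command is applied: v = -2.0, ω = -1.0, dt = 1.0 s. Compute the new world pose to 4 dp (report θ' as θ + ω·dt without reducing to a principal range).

θ' = 1.5708 + -1.0·1.0 = 0.5708
R = v/ω = -2.0/-1.0 = 2.0000
x' = 0.5 + 2.0000·(sin 0.5708 − sin 1.5708) = -0.4194
y' = -4.5 − 2.0000·(cos 0.5708 − cos 1.5708) = -6.1829

(-0.4194, -6.1829, 0.5708)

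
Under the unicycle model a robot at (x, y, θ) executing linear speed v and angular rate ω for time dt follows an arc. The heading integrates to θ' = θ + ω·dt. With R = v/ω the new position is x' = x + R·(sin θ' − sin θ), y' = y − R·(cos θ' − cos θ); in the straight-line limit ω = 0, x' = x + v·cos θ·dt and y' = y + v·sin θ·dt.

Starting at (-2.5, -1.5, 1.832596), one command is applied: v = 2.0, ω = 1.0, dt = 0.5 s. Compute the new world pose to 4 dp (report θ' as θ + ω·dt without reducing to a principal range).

(-2.9847, -0.6372, 2.3326)

θ' = 1.8326 + 1.0·0.5 = 2.3326
R = v/ω = 2.0/1.0 = 2.0000
x' = -2.5 + 2.0000·(sin 2.3326 − sin 1.8326) = -2.9847
y' = -1.5 − 2.0000·(cos 2.3326 − cos 1.8326) = -0.6372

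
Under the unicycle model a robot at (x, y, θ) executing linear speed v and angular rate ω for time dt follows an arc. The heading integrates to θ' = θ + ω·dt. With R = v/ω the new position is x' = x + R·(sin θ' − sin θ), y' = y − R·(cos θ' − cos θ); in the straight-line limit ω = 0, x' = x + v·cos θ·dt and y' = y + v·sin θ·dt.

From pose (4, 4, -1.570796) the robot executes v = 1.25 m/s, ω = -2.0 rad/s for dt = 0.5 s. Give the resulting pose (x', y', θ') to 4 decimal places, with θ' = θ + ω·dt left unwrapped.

(3.7127, 3.4741, -2.5708)

θ' = -1.5708 + -2.0·0.5 = -2.5708
R = v/ω = 1.25/-2.0 = -0.6250
x' = 4 + -0.6250·(sin -2.5708 − sin -1.5708) = 3.7127
y' = 4 − -0.6250·(cos -2.5708 − cos -1.5708) = 3.4741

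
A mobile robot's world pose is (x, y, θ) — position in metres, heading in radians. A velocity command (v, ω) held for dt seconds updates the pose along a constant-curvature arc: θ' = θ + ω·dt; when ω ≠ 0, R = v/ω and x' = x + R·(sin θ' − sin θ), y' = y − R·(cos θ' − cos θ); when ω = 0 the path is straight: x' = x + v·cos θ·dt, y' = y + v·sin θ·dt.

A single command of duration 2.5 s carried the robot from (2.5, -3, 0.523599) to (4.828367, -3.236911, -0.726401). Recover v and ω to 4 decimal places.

v = 1.0000, ω = -0.5000

Δθ = -0.726401 − 0.523599 = -1.250000
ω = Δθ/dt = -1.250000/2.5 = -0.5000
R = Δx/(sin θ' − sin θ) = -2.0000
v = R·ω = -2.0000·-0.5000 = 1.0000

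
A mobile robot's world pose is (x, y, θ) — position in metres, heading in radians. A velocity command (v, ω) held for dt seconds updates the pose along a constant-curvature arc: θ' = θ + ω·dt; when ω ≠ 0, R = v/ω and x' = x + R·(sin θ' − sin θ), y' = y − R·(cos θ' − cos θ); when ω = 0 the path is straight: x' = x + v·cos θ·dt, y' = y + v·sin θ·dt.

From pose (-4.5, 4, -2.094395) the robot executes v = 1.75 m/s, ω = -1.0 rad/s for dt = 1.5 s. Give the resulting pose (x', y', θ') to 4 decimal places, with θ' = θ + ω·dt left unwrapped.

θ' = -2.0944 + -1.0·1.5 = -3.5944
R = v/ω = 1.75/-1.0 = -1.7500
x' = -4.5 + -1.7500·(sin -3.5944 − sin -2.0944) = -6.7811
y' = 4 − -1.7500·(cos -3.5944 − cos -2.0944) = 3.3014

(-6.7811, 3.3014, -3.5944)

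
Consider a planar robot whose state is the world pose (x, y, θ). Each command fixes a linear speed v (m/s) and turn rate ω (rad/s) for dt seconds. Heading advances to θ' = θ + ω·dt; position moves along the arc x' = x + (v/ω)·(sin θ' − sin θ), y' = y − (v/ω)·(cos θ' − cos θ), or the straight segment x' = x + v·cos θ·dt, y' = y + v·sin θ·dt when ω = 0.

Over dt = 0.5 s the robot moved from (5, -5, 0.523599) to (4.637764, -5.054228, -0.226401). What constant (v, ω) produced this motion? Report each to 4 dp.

Δθ = -0.226401 − 0.523599 = -0.750000
ω = Δθ/dt = -0.750000/0.5 = -1.5000
R = Δx/(sin θ' − sin θ) = 0.5000
v = R·ω = 0.5000·-1.5000 = -0.7500

v = -0.7500, ω = -1.5000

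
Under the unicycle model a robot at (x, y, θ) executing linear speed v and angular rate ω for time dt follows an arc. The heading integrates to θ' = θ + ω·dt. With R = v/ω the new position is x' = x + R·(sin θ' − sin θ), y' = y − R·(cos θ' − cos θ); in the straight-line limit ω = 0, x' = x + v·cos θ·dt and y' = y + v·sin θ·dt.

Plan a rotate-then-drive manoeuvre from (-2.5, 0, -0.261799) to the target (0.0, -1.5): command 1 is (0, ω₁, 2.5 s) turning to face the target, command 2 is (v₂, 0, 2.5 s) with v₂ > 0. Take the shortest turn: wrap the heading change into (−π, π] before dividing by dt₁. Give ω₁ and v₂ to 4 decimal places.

heading to target = atan2(-1.5−0, 0−-2.5) = -0.5404
Δθ = wrap(-0.5404 − -0.2618) = -0.2786; ω₁ = Δθ/dt₁ = -0.1114
distance = √((0−-2.5)² + (-1.5−0)²) = 2.9155; v₂ = distance/dt₂ = 1.1662

ω₁ = -0.1114, v₂ = 1.1662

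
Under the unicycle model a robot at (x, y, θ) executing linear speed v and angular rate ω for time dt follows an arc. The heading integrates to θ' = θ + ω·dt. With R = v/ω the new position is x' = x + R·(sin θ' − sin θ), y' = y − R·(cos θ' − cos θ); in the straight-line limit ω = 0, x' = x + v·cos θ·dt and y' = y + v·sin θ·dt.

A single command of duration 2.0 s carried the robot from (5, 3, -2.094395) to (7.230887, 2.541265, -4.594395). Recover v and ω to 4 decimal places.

v = -1.5000, ω = -1.2500

Δθ = -4.594395 − -2.094395 = -2.500000
ω = Δθ/dt = -2.500000/2.0 = -1.2500
R = Δx/(sin θ' − sin θ) = 1.2000
v = R·ω = 1.2000·-1.2500 = -1.5000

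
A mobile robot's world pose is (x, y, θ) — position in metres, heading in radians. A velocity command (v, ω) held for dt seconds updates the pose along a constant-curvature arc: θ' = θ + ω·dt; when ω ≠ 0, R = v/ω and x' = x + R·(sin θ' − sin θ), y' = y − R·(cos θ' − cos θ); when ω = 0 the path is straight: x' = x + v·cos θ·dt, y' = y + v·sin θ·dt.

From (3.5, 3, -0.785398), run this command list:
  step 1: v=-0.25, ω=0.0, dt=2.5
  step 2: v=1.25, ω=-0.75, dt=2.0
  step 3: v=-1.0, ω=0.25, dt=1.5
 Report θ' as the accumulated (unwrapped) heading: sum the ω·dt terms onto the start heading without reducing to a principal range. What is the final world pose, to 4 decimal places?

step 1: θ'=-0.7854 (straight) → pose (3.0581, 3.4419, -0.7854)
step 2: θ'=-2.2854 (R=-1.6667) → pose (3.1385, 1.1712, -2.2854)
step 3: θ'=-1.9104 (R=-4.0000) → pose (3.8886, 2.4601, -1.9104)

(3.8886, 2.4601, -1.9104)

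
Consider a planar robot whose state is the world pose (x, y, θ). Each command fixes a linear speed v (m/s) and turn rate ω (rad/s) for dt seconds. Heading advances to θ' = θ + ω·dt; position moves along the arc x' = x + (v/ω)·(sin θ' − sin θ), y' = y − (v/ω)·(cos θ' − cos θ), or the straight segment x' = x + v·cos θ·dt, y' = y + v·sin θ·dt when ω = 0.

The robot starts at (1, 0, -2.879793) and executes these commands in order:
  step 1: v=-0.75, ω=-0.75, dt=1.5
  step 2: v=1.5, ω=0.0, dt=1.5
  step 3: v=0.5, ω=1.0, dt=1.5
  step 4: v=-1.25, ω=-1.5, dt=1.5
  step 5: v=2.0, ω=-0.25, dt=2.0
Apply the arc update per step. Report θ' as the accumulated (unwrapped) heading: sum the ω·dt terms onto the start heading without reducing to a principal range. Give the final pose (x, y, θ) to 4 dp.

(2.3481, 4.5560, -5.2548)

step 1: θ'=-4.0048 (R=1.0000) → pose (2.0187, -0.3159, -4.0048)
step 2: θ'=-4.0048 (straight) → pose (0.5562, 1.3939, -4.0048)
step 3: θ'=-2.5048 (R=0.5000) → pose (-0.1210, 1.4709, -2.5048)
step 4: θ'=-4.7548 (R=0.8333) → pose (1.2071, 0.7656, -4.7548)
step 5: θ'=-5.2548 (R=-8.0000) → pose (2.3481, 4.5560, -5.2548)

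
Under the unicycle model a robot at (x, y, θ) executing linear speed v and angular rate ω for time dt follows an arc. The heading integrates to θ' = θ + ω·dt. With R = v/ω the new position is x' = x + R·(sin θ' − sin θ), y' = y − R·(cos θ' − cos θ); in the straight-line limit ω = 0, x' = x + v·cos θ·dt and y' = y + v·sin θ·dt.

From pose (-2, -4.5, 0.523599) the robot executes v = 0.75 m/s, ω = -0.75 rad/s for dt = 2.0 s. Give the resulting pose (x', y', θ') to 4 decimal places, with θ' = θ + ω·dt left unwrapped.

θ' = 0.5236 + -0.75·2.0 = -0.9764
R = v/ω = 0.75/-0.75 = -1.0000
x' = -2 + -1.0000·(sin -0.9764 − sin 0.5236) = -0.6715
y' = -4.5 − -1.0000·(cos -0.9764 − cos 0.5236) = -4.8060

(-0.6715, -4.8060, -0.9764)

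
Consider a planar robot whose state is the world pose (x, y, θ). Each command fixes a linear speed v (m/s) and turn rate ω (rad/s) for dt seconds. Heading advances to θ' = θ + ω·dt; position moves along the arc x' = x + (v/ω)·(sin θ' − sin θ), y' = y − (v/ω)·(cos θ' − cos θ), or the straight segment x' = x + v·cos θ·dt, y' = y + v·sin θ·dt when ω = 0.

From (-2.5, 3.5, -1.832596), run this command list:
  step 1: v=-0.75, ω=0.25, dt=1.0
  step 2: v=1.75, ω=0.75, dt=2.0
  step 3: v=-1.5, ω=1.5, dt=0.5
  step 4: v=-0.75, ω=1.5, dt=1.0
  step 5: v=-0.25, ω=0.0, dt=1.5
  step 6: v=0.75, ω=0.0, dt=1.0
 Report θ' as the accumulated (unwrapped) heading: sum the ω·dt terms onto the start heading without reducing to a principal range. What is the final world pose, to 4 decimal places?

step 1: θ'=-1.5826 (R=-3.0000) → pose (-2.3980, 4.2411, -1.5826)
step 2: θ'=-0.0826 (R=2.3333) → pose (-0.2573, 1.8881, -0.0826)
step 3: θ'=0.6674 (R=-1.0000) → pose (-0.9588, 1.6770, 0.6674)
step 4: θ'=2.1674 (R=-0.5000) → pose (-1.0629, 1.0034, 2.1674)
step 5: θ'=2.1674 (straight) → pose (-0.8522, 0.6931, 2.1674)
step 6: θ'=2.1674 (straight) → pose (-1.2736, 1.3136, 2.1674)

(-1.2736, 1.3136, 2.1674)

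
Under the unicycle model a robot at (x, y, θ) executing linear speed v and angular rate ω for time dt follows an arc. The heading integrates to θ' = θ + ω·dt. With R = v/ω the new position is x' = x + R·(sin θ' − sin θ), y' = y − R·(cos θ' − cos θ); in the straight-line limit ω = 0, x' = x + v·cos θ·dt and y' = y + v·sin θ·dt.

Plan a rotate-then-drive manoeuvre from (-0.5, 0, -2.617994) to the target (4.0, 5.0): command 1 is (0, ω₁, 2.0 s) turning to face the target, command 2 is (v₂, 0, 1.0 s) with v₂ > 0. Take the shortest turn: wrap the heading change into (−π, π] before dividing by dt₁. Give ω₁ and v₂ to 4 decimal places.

ω₁ = -1.4136, v₂ = 6.7268

heading to target = atan2(5−0, 4−-0.5) = 0.8380
Δθ = wrap(0.8380 − -2.6180) = -2.8272; ω₁ = Δθ/dt₁ = -1.4136
distance = √((4−-0.5)² + (5−0)²) = 6.7268; v₂ = distance/dt₂ = 6.7268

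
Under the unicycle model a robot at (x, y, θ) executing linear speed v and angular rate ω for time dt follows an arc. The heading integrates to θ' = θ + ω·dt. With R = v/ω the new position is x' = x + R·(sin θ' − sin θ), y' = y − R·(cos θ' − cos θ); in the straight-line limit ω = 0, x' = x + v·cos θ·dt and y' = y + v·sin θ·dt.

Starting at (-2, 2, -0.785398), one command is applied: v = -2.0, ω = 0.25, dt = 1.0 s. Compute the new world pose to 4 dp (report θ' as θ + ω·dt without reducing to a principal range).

θ' = -0.7854 + 0.25·1.0 = -0.5354
R = v/ω = -2.0/0.25 = -8.0000
x' = -2 + -8.0000·(sin -0.5354 − sin -0.7854) = -3.5754
y' = 2 − -8.0000·(cos -0.5354 − cos -0.7854) = 3.2237

(-3.5754, 3.2237, -0.5354)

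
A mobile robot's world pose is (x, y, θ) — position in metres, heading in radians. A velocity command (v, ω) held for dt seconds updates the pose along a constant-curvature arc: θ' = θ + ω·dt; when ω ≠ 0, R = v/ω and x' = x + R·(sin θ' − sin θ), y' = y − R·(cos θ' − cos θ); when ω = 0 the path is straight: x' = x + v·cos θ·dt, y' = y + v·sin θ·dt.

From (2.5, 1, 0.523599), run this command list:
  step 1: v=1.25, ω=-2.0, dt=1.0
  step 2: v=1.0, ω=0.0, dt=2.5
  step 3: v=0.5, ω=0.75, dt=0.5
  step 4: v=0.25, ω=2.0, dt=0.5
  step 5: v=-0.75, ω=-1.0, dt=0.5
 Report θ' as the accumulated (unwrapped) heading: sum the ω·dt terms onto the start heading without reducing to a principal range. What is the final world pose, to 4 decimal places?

step 1: θ'=-1.4764 (R=-0.6250) → pose (3.4347, 0.5176, -1.4764)
step 2: θ'=-1.4764 (straight) → pose (3.6704, -1.9712, -1.4764)
step 3: θ'=-1.1014 (R=0.6667) → pose (3.7395, -2.2100, -1.1014)
step 4: θ'=-0.1014 (R=0.1250) → pose (3.8383, -2.2778, -0.1014)
step 5: θ'=-0.6014 (R=0.7500) → pose (3.4899, -2.1500, -0.6014)

(3.4899, -2.1500, -0.6014)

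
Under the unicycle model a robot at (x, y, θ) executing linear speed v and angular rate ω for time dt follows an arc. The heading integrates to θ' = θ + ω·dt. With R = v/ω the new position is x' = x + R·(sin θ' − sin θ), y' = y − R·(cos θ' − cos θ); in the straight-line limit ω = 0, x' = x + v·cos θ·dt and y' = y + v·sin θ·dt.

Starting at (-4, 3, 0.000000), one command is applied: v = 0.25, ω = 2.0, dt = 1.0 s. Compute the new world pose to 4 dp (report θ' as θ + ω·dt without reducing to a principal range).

(-3.8863, 3.1770, 2.0000)

θ' = 0.0000 + 2.0·1.0 = 2.0000
R = v/ω = 0.25/2.0 = 0.1250
x' = -4 + 0.1250·(sin 2.0000 − sin 0.0000) = -3.8863
y' = 3 − 0.1250·(cos 2.0000 − cos 0.0000) = 3.1770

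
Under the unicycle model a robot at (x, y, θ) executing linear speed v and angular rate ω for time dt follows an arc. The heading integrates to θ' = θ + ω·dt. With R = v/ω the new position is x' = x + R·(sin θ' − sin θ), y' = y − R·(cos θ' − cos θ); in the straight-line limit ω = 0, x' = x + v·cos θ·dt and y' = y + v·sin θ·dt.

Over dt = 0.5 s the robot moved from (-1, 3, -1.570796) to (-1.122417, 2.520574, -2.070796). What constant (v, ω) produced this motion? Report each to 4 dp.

Δθ = -2.070796 − -1.570796 = -0.500000
ω = Δθ/dt = -0.500000/0.5 = -1.0000
R = −Δy/(cos θ' − cos θ) = -1.0000
v = R·ω = -1.0000·-1.0000 = 1.0000

v = 1.0000, ω = -1.0000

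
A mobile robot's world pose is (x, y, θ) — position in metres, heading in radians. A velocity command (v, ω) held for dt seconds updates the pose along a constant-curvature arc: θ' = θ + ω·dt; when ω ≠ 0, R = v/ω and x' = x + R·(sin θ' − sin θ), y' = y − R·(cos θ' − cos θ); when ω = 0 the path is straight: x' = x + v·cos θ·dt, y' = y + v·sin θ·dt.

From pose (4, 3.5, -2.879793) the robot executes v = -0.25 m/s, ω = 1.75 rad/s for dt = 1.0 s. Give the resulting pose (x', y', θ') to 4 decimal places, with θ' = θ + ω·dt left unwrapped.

(4.0922, 3.6990, -1.1298)

θ' = -2.8798 + 1.75·1.0 = -1.1298
R = v/ω = -0.25/1.75 = -0.1429
x' = 4 + -0.1429·(sin -1.1298 − sin -2.8798) = 4.0922
y' = 3.5 − -0.1429·(cos -1.1298 − cos -2.8798) = 3.6990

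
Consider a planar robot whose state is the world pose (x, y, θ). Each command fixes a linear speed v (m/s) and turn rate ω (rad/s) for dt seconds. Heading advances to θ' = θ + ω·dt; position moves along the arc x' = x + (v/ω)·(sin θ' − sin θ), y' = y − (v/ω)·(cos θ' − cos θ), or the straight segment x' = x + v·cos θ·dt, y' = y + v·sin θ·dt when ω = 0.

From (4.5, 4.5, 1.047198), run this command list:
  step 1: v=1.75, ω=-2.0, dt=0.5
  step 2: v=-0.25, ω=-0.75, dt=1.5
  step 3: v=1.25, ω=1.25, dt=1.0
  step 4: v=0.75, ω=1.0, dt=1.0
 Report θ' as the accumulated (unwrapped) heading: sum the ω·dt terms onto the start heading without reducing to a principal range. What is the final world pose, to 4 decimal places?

(6.5221, 5.0476, 1.1722)

step 1: θ'=0.0472 (R=-0.8750) → pose (5.2165, 4.9365, 0.0472)
step 2: θ'=-1.0778 (R=0.3333) → pose (4.9071, 5.1117, -1.0778)
step 3: θ'=0.1722 (R=1.0000) → pose (5.9594, 4.5998, 0.1722)
step 4: θ'=1.1722 (R=0.7500) → pose (6.5221, 5.0476, 1.1722)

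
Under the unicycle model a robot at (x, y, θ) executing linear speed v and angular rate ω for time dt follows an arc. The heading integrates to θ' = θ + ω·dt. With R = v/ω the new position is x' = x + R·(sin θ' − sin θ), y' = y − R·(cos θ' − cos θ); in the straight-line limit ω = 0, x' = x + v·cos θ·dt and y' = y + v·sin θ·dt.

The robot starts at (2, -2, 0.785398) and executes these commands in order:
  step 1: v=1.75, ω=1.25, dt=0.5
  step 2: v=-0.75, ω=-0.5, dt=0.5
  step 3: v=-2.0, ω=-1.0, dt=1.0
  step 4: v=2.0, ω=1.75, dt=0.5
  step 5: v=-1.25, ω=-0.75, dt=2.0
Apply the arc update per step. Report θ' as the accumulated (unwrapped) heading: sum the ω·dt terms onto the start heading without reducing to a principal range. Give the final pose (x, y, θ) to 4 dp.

(-0.6075, -2.8635, -0.4646)

step 1: θ'=1.4104 (R=1.4000) → pose (2.3921, -1.2336, 1.4104)
step 2: θ'=1.1604 (R=1.5000) → pose (2.2868, -1.5925, 1.1604)
step 3: θ'=0.1604 (R=2.0000) → pose (0.7723, -2.7689, 0.1604)
step 4: θ'=1.0354 (R=1.1429) → pose (1.5727, -2.2238, 1.0354)
step 5: θ'=-0.4646 (R=1.6667) → pose (-0.6075, -2.8635, -0.4646)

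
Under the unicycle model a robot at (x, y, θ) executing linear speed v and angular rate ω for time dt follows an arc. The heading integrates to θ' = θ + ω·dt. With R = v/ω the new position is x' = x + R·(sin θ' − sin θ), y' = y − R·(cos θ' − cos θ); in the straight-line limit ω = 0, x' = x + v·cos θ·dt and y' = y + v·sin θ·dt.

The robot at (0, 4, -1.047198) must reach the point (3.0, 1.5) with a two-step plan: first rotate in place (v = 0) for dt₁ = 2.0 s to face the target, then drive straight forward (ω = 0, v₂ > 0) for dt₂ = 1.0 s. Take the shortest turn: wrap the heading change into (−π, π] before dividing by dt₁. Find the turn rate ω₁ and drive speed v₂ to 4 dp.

heading to target = atan2(1.5−4, 3−0) = -0.6947
Δθ = wrap(-0.6947 − -1.0472) = 0.3525; ω₁ = Δθ/dt₁ = 0.1762
distance = √((3−0)² + (1.5−4)²) = 3.9051; v₂ = distance/dt₂ = 3.9051

ω₁ = 0.1762, v₂ = 3.9051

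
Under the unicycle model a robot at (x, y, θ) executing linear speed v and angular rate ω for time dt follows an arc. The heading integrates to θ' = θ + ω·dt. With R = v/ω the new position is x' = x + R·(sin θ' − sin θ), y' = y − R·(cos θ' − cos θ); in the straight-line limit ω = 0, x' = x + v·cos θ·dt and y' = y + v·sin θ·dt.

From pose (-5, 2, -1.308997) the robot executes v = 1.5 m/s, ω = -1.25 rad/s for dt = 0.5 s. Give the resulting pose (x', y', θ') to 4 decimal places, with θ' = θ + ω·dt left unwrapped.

(-5.0374, 1.2631, -1.9340)

θ' = -1.3090 + -1.25·0.5 = -1.9340
R = v/ω = 1.5/-1.25 = -1.2000
x' = -5 + -1.2000·(sin -1.9340 − sin -1.3090) = -5.0374
y' = 2 − -1.2000·(cos -1.9340 − cos -1.3090) = 1.2631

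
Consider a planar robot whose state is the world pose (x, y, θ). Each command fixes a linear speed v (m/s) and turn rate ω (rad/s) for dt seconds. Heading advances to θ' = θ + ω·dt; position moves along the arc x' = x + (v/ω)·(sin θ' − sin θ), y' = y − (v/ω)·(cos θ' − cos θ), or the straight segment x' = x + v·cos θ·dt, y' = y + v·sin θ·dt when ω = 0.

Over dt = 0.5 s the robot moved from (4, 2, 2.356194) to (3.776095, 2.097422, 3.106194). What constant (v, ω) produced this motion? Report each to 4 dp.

v = 0.5000, ω = 1.5000

Δθ = 3.106194 − 2.356194 = 0.750000
ω = Δθ/dt = 0.750000/0.5 = 1.5000
R = Δx/(sin θ' − sin θ) = 0.3333
v = R·ω = 0.3333·1.5000 = 0.5000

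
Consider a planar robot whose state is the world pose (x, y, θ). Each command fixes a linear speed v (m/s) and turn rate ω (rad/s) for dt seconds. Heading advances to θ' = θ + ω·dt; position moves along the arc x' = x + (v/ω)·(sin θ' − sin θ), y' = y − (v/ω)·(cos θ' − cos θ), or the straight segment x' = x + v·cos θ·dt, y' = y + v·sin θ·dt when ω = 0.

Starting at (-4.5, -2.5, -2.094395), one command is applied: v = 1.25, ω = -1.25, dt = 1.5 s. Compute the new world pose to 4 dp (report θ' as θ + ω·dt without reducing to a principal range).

(-6.1025, -2.6765, -3.9694)

θ' = -2.0944 + -1.25·1.5 = -3.9694
R = v/ω = 1.25/-1.25 = -1.0000
x' = -4.5 + -1.0000·(sin -3.9694 − sin -2.0944) = -6.1025
y' = -2.5 − -1.0000·(cos -3.9694 − cos -2.0944) = -2.6765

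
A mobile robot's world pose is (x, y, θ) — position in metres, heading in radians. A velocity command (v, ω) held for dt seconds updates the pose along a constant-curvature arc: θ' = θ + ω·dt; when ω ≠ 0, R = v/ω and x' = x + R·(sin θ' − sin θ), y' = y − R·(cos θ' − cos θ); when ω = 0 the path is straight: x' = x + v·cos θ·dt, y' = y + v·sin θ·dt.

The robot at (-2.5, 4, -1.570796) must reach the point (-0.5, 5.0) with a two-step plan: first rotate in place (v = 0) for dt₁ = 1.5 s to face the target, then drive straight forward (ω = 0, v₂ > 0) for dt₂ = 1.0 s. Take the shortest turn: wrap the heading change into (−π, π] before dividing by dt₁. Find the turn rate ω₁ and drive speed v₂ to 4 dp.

ω₁ = 1.3563, v₂ = 2.2361

heading to target = atan2(5−4, -0.5−-2.5) = 0.4636
Δθ = wrap(0.4636 − -1.5708) = 2.0344; ω₁ = Δθ/dt₁ = 1.3563
distance = √((-0.5−-2.5)² + (5−4)²) = 2.2361; v₂ = distance/dt₂ = 2.2361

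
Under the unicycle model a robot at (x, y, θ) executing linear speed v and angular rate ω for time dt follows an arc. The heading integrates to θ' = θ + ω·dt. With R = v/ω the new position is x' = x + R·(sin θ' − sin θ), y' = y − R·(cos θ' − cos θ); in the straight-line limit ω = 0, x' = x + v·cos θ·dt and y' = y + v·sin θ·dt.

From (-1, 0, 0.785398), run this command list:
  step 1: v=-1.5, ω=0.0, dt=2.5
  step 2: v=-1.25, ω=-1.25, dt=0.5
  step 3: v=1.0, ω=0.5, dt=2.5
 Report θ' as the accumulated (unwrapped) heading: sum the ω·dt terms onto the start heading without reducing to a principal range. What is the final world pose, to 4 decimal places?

step 1: θ'=0.7854 (straight) → pose (-3.6517, -2.6516, 0.7854)
step 2: θ'=0.1604 (R=1.0000) → pose (-4.1990, -2.9317, 0.1604)
step 3: θ'=1.4104 (R=2.0000) → pose (-2.5441, -1.2768, 1.4104)

(-2.5441, -1.2768, 1.4104)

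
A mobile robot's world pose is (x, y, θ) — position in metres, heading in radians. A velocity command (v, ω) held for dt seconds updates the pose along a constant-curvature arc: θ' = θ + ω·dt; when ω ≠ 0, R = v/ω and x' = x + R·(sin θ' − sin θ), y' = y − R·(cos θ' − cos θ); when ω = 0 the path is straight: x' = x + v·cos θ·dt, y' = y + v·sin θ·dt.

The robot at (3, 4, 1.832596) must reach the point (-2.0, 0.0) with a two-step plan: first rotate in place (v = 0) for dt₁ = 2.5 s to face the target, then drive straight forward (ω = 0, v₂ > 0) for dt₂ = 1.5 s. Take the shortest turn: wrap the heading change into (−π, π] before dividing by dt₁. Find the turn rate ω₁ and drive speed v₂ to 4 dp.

heading to target = atan2(0−4, -2−3) = -2.4669
Δθ = wrap(-2.4669 − 1.8326) = 1.9837; ω₁ = Δθ/dt₁ = 0.7935
distance = √((-2−3)² + (0−4)²) = 6.4031; v₂ = distance/dt₂ = 4.2687

ω₁ = 0.7935, v₂ = 4.2687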